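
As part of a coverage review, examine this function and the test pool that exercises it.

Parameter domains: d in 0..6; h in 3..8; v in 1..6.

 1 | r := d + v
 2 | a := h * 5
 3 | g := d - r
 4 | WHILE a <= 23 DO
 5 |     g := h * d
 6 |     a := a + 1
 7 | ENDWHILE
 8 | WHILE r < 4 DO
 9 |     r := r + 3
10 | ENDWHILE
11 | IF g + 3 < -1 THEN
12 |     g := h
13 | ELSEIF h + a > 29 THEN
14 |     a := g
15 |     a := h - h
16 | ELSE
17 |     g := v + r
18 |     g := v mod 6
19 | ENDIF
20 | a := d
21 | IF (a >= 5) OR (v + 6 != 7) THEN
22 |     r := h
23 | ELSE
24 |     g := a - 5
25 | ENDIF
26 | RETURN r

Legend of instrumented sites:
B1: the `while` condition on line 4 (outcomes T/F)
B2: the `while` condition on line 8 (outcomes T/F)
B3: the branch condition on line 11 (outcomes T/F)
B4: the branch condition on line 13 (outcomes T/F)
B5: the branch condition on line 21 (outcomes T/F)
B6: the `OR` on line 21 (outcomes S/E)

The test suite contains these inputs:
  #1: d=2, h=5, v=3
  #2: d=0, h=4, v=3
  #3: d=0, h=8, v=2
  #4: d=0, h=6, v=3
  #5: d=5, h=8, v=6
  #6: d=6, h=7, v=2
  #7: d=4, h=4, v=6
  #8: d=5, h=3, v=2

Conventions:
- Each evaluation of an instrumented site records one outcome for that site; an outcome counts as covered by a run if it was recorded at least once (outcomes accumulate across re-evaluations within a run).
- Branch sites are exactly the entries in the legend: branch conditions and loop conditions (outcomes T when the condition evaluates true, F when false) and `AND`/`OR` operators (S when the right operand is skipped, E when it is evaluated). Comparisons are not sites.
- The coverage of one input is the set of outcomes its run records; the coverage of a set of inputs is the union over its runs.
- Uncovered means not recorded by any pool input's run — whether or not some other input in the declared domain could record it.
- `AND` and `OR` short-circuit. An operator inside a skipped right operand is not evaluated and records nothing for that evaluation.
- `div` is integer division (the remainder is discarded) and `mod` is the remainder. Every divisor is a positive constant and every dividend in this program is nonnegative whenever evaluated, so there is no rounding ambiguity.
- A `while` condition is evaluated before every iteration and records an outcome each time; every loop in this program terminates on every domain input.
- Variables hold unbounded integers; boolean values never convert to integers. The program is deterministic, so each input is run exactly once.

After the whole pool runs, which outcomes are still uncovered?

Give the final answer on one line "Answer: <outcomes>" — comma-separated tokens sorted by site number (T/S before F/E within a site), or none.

input #1, d=2, h=5, v=3: events B1->F, B2->F, B3->F, B4->T, B6->E, B5->T; outcomes B1=F, B2=F, B3=F, B4=T, B5=T, B6=E
input #2, d=0, h=4, v=3: events B1->T, B1->T, B1->T, B1->T, B1->F, B2->T, B2->F, B3->F, B4->F, B6->E, B5->T; outcomes B1=T, B1=F, B2=T, B2=F, B3=F, B4=F, B5=T, B6=E
input #3, d=0, h=8, v=2: events B1->F, B2->T, B2->F, B3->F, B4->T, B6->E, B5->T; outcomes B1=F, B2=T, B2=F, B3=F, B4=T, B5=T, B6=E
input #4, d=0, h=6, v=3: events B1->F, B2->T, B2->F, B3->F, B4->T, B6->E, B5->T; outcomes B1=F, B2=T, B2=F, B3=F, B4=T, B5=T, B6=E
input #5, d=5, h=8, v=6: events B1->F, B2->F, B3->T, B6->S, B5->T; outcomes B1=F, B2=F, B3=T, B5=T, B6=S
input #6, d=6, h=7, v=2: events B1->F, B2->F, B3->F, B4->T, B6->S, B5->T; outcomes B1=F, B2=F, B3=F, B4=T, B5=T, B6=S
input #7, d=4, h=4, v=6: events B1->T, B1->T, B1->T, B1->T, B1->F, B2->F, B3->F, B4->F, B6->E, B5->T; outcomes B1=T, B1=F, B2=F, B3=F, B4=F, B5=T, B6=E
input #8, d=5, h=3, v=2: events B1->T, B1->T, B1->T, B1->T, B1->T, B1->T, B1->T, B1->T, B1->T, B1->F, B2->F, B3->F, B4->F, B6->S, ...; outcomes B1=T, B1=F, B2=F, B3=F, B4=F, B5=T, B6=S
union over the pool: B1=T, B1=F, B2=T, B2=F, B3=T, B3=F, B4=T, B4=F, B5=T, B6=S, B6=E
uncovered (1 of 12): B5=F

Answer: B5=F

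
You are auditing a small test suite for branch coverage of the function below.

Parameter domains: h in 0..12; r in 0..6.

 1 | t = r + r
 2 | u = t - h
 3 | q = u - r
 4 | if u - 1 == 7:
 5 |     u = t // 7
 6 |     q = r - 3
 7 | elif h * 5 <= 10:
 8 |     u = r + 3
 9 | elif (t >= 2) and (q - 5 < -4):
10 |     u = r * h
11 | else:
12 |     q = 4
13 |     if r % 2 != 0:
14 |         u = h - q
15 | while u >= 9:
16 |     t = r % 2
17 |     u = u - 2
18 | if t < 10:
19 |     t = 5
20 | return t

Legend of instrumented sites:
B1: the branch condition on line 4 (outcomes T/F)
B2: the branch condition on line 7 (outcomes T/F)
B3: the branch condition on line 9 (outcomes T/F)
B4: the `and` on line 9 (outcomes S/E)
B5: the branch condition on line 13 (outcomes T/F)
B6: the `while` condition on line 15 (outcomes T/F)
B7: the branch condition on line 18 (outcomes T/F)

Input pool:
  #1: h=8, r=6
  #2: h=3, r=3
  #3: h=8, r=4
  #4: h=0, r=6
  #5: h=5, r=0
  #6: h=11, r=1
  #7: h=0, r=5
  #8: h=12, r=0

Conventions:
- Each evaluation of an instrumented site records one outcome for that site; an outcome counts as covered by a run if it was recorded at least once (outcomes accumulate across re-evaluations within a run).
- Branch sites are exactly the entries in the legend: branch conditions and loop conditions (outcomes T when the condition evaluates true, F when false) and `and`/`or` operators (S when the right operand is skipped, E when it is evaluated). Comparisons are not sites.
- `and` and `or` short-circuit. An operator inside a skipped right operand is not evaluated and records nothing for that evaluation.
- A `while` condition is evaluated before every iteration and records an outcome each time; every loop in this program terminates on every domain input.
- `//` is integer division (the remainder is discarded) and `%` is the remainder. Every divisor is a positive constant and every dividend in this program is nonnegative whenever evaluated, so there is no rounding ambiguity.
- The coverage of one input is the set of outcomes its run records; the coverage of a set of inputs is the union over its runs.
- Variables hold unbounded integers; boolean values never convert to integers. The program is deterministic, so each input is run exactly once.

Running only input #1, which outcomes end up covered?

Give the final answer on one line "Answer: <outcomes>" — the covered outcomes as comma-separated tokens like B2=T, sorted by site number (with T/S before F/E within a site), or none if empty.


Event log for input #1 (h=8, r=6):
  B1->F, B2->F, B4->E, B3->T, B6->T, B6->T, B6->T, B6->T, B6->T, B6->T
  B6->T, B6->T, B6->T, B6->T, B6->T, B6->T, B6->T, B6->T, B6->T, B6->T
  B6->T, B6->T, B6->T, B6->T, B6->F, B7->T
distinct outcomes covered: B1=F, B2=F, B3=T, B4=E, B6=T, B6=F, B7=T
Answer: B1=F, B2=F, B3=T, B4=E, B6=T, B6=F, B7=T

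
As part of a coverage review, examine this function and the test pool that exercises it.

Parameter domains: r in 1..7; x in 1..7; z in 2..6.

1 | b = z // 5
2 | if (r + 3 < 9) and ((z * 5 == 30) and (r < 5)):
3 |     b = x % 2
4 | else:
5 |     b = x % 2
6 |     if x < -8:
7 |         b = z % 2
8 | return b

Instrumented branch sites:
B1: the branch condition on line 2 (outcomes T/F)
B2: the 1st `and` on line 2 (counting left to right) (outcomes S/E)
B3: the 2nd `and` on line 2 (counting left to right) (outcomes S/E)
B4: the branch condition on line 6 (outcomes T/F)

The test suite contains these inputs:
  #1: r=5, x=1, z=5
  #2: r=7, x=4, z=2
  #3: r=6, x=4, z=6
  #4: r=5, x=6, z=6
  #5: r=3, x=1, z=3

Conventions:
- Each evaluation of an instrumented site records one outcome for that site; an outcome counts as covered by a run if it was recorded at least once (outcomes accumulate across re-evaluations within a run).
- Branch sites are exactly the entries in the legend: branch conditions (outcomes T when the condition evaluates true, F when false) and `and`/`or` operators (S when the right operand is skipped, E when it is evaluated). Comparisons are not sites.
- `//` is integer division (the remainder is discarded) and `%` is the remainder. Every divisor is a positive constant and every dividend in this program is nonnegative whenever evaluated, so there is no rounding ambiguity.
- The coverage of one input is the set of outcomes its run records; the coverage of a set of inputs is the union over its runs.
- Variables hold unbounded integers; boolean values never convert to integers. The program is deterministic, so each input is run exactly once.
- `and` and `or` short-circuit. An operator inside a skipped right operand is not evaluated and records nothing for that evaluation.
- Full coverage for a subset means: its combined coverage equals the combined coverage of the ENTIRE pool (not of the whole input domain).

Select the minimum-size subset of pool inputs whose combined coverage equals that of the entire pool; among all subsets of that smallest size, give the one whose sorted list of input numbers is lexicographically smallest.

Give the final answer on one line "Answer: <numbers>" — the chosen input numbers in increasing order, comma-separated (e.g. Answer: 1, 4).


run #1 (r=5, x=1, z=5) records B1=F, B2=E, B3=S, B4=F
run #2 (r=7, x=4, z=2) records B1=F, B2=S, B4=F
run #3 (r=6, x=4, z=6) records B1=F, B2=S, B4=F
run #4 (r=5, x=6, z=6) records B1=F, B2=E, B3=E, B4=F
run #5 (r=3, x=1, z=3) records B1=F, B2=E, B3=S, B4=F
the full pool covers 6 outcomes: B1=F, B2=S, B2=E, B3=S, B3=E, B4=F
size 1 is not enough: best union over all size-1 subsets is 4/6
size 2 is not enough: best union over all size-2 subsets is 5/6
the canonical winner is {1, 2, 4}: size 3, full 6-outcome coverage, earliest index list among size-3 covers
Answer: 1, 2, 4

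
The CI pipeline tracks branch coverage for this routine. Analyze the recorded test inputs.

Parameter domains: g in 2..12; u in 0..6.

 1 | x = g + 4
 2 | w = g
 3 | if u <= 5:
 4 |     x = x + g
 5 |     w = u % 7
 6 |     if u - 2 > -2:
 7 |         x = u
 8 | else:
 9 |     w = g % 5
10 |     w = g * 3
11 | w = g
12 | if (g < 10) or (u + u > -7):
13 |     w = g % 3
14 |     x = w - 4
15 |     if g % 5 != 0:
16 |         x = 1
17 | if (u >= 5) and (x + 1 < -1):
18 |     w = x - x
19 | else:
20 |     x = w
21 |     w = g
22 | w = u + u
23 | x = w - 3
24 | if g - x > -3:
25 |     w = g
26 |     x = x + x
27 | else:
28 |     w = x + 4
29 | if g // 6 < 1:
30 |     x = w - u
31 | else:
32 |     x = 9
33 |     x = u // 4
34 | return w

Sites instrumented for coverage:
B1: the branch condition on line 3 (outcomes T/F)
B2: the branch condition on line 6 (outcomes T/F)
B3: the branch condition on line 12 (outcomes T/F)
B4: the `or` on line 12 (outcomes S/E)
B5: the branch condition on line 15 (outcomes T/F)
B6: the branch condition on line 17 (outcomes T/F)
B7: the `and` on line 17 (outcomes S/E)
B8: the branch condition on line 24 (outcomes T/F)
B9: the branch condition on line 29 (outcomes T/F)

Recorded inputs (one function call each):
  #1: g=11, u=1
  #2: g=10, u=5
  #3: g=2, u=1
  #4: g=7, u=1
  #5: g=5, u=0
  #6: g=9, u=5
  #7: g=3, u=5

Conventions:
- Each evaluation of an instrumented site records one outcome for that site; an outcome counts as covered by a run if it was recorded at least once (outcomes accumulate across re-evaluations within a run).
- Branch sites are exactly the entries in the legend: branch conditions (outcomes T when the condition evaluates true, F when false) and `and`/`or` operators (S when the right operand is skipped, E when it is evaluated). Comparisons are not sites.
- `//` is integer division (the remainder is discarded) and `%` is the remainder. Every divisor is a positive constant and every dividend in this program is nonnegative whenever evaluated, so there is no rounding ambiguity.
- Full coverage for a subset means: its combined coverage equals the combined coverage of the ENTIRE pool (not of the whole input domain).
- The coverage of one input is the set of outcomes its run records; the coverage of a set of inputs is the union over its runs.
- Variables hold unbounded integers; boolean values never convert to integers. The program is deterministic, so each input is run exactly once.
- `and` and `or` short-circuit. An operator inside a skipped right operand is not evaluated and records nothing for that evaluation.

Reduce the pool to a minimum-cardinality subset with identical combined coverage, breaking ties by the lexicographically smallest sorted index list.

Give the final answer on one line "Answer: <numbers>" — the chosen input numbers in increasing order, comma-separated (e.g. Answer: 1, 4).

input #1 (g=11, u=1): events B1->T, B2->T, B4->E, B3->T, B5->T, B7->S, B6->F, B8->T, B9->F; covers B1=T, B2=T, B3=T, B4=E, B5=T, B6=F, B7=S, B8=T, B9=F
input #2 (g=10, u=5): events B1->T, B2->T, B4->E, B3->T, B5->F, B7->E, B6->T, B8->T, B9->F; covers B1=T, B2=T, B3=T, B4=E, B5=F, B6=T, B7=E, B8=T, B9=F
input #3 (g=2, u=1): events B1->T, B2->T, B4->S, B3->T, B5->T, B7->S, B6->F, B8->T, B9->T; covers B1=T, B2=T, B3=T, B4=S, B5=T, B6=F, B7=S, B8=T, B9=T
input #4 (g=7, u=1): events B1->T, B2->T, B4->S, B3->T, B5->T, B7->S, B6->F, B8->T, B9->F; covers B1=T, B2=T, B3=T, B4=S, B5=T, B6=F, B7=S, B8=T, B9=F
input #5 (g=5, u=0): events B1->T, B2->F, B4->S, B3->T, B5->F, B7->S, B6->F, B8->T, B9->T; covers B1=T, B2=F, B3=T, B4=S, B5=F, B6=F, B7=S, B8=T, B9=T
input #6 (g=9, u=5): events B1->T, B2->T, B4->S, B3->T, B5->T, B7->E, B6->F, B8->T, B9->F; covers B1=T, B2=T, B3=T, B4=S, B5=T, B6=F, B7=E, B8=T, B9=F
input #7 (g=3, u=5): events B1->T, B2->T, B4->S, B3->T, B5->T, B7->E, B6->F, B8->F, B9->T; covers B1=T, B2=T, B3=T, B4=S, B5=T, B6=F, B7=E, B8=F, B9=T
the full pool covers 16 outcomes: B1=T, B2=T, B2=F, B3=T, B4=S, B4=E, B5=T, B5=F, B6=T, B6=F, B7=S, B7=E, B8=T, B8=F, B9=T, B9=F
every size-1 subset falls short of the 16 outcomes (best: 9/16)
every size-2 subset falls short of the 16 outcomes (best: 14/16)
inputs {2, 5, 7} (size 3) cover everything; no size-3 subset with a lexicographically smaller index list covers all 16

Answer: 2, 5, 7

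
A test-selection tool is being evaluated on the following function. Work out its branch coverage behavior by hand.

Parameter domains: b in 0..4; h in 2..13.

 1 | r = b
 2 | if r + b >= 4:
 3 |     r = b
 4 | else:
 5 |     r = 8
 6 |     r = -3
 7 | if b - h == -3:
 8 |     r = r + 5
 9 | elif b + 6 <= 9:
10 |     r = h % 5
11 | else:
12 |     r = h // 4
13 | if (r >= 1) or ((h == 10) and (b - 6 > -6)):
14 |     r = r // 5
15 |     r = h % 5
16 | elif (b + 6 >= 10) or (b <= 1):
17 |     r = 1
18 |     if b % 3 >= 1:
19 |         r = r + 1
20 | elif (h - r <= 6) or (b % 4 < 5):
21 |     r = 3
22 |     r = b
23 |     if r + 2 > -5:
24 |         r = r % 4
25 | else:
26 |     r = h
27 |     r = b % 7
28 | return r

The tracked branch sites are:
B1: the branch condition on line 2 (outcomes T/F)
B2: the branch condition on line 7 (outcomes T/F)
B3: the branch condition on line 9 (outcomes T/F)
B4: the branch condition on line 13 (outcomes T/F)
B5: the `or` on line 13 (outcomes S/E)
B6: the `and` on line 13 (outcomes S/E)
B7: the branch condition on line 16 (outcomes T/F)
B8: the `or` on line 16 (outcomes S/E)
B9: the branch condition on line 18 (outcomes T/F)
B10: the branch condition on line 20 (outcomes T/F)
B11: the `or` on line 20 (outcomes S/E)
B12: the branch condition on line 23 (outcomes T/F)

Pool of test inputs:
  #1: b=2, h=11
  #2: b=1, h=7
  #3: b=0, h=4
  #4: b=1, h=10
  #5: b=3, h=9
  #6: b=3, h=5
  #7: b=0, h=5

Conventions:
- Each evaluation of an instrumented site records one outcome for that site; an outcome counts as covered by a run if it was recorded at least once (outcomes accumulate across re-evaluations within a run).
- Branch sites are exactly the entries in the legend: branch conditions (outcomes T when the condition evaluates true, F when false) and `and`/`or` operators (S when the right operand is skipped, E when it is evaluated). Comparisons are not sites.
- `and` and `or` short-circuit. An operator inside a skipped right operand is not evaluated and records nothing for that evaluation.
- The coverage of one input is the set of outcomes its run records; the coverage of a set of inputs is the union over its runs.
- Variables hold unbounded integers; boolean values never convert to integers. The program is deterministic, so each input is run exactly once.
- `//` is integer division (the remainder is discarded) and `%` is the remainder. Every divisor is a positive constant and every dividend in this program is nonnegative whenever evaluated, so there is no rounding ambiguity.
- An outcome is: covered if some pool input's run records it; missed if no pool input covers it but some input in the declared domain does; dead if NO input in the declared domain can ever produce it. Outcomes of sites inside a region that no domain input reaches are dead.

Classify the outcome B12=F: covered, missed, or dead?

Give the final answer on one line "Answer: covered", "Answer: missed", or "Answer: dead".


no pool input records B12=F
checking all 60 inputs in the declared domain: B12=F is never recorded -> dead
Answer: dead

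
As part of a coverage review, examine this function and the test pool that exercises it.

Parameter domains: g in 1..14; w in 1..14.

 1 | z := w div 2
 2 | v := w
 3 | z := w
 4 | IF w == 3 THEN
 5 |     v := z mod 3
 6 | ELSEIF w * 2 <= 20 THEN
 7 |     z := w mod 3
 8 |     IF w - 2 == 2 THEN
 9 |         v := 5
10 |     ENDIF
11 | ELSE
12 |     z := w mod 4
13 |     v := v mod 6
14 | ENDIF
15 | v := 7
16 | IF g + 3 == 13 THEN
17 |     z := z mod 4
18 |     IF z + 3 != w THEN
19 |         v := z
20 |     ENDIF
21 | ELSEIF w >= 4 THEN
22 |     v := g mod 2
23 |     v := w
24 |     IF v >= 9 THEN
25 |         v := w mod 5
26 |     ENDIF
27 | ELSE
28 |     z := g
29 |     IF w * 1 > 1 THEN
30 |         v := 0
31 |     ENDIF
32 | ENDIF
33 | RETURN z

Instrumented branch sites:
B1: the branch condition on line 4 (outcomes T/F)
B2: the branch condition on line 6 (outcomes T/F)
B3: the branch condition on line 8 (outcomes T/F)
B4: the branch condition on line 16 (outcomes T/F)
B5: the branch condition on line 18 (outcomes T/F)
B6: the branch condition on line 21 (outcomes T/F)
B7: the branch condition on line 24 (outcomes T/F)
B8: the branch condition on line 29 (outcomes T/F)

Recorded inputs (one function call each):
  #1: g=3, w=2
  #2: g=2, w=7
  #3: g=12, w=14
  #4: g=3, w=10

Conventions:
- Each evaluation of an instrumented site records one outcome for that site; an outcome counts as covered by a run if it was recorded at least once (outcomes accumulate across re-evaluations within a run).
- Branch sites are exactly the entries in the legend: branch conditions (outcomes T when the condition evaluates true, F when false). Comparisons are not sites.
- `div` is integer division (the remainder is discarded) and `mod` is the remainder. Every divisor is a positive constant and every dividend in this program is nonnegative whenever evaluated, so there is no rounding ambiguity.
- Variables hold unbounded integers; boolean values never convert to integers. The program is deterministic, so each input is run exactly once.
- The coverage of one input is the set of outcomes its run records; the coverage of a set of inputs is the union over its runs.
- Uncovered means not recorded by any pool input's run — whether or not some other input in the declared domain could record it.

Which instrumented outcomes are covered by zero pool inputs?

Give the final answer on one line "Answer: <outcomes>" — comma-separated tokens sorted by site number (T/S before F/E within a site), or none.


run #1 (g=3, w=2) records B1=F, B2=T, B3=F, B4=F, B6=F, B8=T
run #2 (g=2, w=7) records B1=F, B2=T, B3=F, B4=F, B6=T, B7=F
run #3 (g=12, w=14) records B1=F, B2=F, B4=F, B6=T, B7=T
run #4 (g=3, w=10) records B1=F, B2=T, B3=F, B4=F, B6=T, B7=T
union over the pool: B1=F, B2=T, B2=F, B3=F, B4=F, B6=T, B6=F, B7=T, B7=F, B8=T
uncovered (6 of 16): B1=T, B3=T, B4=T, B5=T, B5=F, B8=F
Answer: B1=T, B3=T, B4=T, B5=T, B5=F, B8=F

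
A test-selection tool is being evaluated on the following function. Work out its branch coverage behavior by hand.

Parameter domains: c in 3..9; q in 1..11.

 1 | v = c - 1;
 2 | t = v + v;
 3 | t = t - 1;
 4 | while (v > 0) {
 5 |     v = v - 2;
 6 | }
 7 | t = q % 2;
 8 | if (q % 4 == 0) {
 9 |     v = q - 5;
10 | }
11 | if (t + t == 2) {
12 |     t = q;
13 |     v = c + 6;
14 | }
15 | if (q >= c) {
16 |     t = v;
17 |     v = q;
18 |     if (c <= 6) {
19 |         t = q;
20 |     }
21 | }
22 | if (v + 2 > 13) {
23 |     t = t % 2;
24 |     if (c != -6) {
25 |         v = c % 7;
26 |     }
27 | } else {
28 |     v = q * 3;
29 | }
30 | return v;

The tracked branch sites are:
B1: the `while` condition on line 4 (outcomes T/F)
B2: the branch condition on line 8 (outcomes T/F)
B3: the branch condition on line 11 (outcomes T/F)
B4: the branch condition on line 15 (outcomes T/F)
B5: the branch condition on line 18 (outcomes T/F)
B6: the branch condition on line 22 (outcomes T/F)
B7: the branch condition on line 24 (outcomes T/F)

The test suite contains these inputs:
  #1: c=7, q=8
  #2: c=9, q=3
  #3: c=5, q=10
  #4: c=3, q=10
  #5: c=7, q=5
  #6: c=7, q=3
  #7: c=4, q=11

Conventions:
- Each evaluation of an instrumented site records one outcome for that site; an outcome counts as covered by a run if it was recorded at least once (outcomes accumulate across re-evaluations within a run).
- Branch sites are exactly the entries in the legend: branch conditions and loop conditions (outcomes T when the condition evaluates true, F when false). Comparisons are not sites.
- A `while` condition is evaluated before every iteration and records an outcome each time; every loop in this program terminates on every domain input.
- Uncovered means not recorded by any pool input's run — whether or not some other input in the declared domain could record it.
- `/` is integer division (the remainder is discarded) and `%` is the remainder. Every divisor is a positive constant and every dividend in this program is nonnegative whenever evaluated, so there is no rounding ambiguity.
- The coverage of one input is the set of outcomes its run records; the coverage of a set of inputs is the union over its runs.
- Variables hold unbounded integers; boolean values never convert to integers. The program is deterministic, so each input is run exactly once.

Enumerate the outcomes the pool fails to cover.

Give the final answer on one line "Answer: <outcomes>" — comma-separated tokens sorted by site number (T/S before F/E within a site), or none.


run #1 (c=7, q=8) runs B1->T, B1->T, B1->T, B1->F, B2->T, B3->F, B4->T, B5->F, B6->F; records B1=T, B1=F, B2=T, B3=F, B4=T, B5=F, B6=F
run #2 (c=9, q=3) runs B1->T, B1->T, B1->T, B1->T, B1->F, B2->F, B3->T, B4->F, B6->T, B7->T; records B1=T, B1=F, B2=F, B3=T, B4=F, B6=T, B7=T
run #3 (c=5, q=10) runs B1->T, B1->T, B1->F, B2->F, B3->F, B4->T, B5->T, B6->F; records B1=T, B1=F, B2=F, B3=F, B4=T, B5=T, B6=F
run #4 (c=3, q=10) runs B1->T, B1->F, B2->F, B3->F, B4->T, B5->T, B6->F; records B1=T, B1=F, B2=F, B3=F, B4=T, B5=T, B6=F
run #5 (c=7, q=5) runs B1->T, B1->T, B1->T, B1->F, B2->F, B3->T, B4->F, B6->T, B7->T; records B1=T, B1=F, B2=F, B3=T, B4=F, B6=T, B7=T
run #6 (c=7, q=3) runs B1->T, B1->T, B1->T, B1->F, B2->F, B3->T, B4->F, B6->T, B7->T; records B1=T, B1=F, B2=F, B3=T, B4=F, B6=T, B7=T
run #7 (c=4, q=11) runs B1->T, B1->T, B1->F, B2->F, B3->T, B4->T, B5->T, B6->F; records B1=T, B1=F, B2=F, B3=T, B4=T, B5=T, B6=F
union over the pool: B1=T, B1=F, B2=T, B2=F, B3=T, B3=F, B4=T, B4=F, B5=T, B5=F, B6=T, B6=F, B7=T
uncovered (1 of 14): B7=F
Answer: B7=F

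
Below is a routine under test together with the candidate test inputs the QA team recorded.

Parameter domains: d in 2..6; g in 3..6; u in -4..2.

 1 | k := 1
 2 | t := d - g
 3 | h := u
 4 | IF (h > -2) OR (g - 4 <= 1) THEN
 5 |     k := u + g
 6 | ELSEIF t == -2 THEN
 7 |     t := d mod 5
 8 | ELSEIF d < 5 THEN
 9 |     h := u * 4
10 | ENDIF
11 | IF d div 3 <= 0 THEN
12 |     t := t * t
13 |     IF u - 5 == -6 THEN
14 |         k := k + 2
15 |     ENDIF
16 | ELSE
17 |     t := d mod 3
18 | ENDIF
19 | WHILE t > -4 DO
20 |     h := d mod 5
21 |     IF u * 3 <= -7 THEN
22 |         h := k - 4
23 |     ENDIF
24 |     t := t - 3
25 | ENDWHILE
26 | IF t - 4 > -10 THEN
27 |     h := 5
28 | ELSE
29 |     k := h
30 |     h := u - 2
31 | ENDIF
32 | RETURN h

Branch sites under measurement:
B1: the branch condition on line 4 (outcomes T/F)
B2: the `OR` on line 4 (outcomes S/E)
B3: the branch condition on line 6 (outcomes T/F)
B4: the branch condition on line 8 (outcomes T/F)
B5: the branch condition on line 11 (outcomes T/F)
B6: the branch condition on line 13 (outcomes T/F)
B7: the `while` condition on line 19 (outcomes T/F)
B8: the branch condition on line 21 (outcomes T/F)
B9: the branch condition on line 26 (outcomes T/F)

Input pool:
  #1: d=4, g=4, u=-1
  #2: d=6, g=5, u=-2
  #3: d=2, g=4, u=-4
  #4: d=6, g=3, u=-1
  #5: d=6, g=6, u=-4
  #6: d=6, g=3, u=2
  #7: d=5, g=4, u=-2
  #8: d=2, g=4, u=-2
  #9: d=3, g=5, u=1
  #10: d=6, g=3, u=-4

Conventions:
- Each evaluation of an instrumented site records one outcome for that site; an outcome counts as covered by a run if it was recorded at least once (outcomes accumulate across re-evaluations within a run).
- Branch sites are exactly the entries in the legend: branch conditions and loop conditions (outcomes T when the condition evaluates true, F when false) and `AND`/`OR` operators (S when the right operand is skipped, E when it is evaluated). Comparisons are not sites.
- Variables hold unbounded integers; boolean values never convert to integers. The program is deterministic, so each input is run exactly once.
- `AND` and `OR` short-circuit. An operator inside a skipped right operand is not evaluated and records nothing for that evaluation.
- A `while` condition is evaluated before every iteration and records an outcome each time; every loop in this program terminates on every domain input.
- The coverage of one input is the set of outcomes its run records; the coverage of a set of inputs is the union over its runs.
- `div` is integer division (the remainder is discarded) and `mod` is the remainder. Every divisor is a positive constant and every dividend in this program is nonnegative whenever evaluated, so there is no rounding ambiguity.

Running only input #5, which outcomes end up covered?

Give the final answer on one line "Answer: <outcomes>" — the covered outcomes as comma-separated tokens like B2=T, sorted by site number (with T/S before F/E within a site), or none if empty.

Running input #5 (d=6, g=6, u=-4), event by event:
  B2->E, B1->F, B3->F, B4->F, B5->F, B7->T, B8->T, B7->T, B8->T, B7->F
  B9->F
distinct outcomes covered: B1=F, B2=E, B3=F, B4=F, B5=F, B7=T, B7=F, B8=T, B9=F

Answer: B1=F, B2=E, B3=F, B4=F, B5=F, B7=T, B7=F, B8=T, B9=F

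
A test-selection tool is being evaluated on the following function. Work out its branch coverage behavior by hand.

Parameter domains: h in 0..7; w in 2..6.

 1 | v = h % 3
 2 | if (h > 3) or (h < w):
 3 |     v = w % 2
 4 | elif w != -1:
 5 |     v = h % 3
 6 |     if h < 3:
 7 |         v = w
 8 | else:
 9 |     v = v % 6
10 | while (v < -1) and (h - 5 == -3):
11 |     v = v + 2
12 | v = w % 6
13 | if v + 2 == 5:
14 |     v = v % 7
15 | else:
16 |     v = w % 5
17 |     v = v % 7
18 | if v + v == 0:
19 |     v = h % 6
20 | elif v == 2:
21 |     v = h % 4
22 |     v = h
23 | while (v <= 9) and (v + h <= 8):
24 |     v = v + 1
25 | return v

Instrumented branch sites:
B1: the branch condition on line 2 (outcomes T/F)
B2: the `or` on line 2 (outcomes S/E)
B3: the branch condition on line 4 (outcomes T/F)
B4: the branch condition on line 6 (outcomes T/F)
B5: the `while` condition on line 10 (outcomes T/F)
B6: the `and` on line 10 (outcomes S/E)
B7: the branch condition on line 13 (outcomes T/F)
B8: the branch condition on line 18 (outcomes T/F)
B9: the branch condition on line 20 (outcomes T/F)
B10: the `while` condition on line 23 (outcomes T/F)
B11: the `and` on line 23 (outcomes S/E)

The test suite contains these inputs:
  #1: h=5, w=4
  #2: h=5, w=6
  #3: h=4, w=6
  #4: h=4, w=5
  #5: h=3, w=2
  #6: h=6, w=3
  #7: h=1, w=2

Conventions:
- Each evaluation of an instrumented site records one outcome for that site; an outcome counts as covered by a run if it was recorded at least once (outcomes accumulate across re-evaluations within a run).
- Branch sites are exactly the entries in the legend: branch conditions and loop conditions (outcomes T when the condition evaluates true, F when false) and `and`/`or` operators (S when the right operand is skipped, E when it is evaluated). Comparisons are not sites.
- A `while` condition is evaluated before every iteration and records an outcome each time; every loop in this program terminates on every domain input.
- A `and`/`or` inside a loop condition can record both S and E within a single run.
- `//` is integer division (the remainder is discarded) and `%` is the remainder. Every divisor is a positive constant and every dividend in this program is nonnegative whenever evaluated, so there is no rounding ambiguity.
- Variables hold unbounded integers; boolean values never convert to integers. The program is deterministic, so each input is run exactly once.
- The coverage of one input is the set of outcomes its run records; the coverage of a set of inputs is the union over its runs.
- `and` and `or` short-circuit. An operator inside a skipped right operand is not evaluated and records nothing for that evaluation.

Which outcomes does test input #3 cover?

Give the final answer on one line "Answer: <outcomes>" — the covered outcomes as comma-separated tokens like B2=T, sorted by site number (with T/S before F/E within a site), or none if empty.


Event log for input #3 (h=4, w=6):
  B2->S, B1->T, B6->S, B5->F, B7->F, B8->F, B9->F, B11->E, B10->T, B11->E
  B10->T, B11->E, B10->T, B11->E, B10->T, B11->E, B10->F
as a set, this run covers: B1=T, B2=S, B5=F, B6=S, B7=F, B8=F, B9=F, B10=T, B10=F, B11=E
Answer: B1=T, B2=S, B5=F, B6=S, B7=F, B8=F, B9=F, B10=T, B10=F, B11=E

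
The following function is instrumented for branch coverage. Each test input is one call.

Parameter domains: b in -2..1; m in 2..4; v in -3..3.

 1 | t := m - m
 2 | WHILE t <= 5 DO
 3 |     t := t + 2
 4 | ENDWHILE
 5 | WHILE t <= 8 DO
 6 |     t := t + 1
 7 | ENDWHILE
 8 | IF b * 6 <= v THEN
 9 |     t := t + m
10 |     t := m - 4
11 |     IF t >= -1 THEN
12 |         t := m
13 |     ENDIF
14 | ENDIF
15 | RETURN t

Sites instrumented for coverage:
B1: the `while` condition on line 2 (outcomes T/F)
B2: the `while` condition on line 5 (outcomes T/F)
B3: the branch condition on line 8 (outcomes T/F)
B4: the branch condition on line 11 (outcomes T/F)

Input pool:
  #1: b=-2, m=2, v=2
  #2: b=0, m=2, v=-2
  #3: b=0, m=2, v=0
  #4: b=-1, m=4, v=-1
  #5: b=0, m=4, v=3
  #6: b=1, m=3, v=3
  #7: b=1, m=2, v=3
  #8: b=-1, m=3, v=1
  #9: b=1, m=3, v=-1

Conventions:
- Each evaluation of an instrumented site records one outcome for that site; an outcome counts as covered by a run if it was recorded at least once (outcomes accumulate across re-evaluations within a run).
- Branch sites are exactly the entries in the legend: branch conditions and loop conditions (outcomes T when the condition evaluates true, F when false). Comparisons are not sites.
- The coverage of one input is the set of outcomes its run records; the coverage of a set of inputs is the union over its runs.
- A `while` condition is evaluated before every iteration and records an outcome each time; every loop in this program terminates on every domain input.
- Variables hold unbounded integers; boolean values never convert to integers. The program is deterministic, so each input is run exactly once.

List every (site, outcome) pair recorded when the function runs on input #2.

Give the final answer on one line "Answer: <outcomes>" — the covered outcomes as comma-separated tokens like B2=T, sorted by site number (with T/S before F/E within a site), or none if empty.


Event log for input #2 (b=0, m=2, v=-2):
  B1->T, B1->T, B1->T, B1->F, B2->T, B2->T, B2->T, B2->F, B3->F
distinct outcomes covered: B1=T, B1=F, B2=T, B2=F, B3=F
Answer: B1=T, B1=F, B2=T, B2=F, B3=F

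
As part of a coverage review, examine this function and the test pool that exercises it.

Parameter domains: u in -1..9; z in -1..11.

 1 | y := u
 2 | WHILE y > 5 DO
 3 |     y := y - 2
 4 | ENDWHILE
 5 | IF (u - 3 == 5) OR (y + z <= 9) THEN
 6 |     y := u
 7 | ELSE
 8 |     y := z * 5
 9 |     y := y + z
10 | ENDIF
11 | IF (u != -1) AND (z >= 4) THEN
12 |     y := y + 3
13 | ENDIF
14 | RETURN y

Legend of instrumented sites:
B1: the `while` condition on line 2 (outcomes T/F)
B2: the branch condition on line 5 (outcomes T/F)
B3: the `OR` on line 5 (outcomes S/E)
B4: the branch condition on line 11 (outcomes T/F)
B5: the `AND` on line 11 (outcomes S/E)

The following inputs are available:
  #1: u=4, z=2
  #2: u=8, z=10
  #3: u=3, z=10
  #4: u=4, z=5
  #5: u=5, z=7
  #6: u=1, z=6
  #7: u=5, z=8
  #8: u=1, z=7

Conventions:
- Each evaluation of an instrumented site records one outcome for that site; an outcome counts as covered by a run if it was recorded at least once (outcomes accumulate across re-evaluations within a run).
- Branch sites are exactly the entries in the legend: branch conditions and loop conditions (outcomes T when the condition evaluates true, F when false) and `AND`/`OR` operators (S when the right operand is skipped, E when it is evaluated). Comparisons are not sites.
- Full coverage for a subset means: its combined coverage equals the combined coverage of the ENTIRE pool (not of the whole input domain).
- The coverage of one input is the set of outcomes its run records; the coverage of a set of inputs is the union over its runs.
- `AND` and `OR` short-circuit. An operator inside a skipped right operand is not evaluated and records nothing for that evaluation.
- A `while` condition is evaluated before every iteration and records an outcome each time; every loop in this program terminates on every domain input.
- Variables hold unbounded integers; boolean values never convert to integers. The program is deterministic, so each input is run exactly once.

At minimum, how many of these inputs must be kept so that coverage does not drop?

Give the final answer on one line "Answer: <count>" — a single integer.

test 1 (u=4, z=2) hits B1=F, B2=T, B3=E, B4=F, B5=E
test 2 (u=8, z=10) hits B1=T, B1=F, B2=T, B3=S, B4=T, B5=E
test 3 (u=3, z=10) hits B1=F, B2=F, B3=E, B4=T, B5=E
test 4 (u=4, z=5) hits B1=F, B2=T, B3=E, B4=T, B5=E
test 5 (u=5, z=7) hits B1=F, B2=F, B3=E, B4=T, B5=E
test 6 (u=1, z=6) hits B1=F, B2=T, B3=E, B4=T, B5=E
test 7 (u=5, z=8) hits B1=F, B2=F, B3=E, B4=T, B5=E
test 8 (u=1, z=7) hits B1=F, B2=T, B3=E, B4=T, B5=E
the full pool covers 9 outcomes: B1=T, B1=F, B2=T, B2=F, B3=S, B3=E, B4=T, B4=F, B5=E
every size-1 subset falls short of the 9 outcomes (best: 6/9)
every size-2 subset falls short of the 9 outcomes (best: 8/9)
size 3: inputs {1, 2, 3} cover all 9 outcomes, and no lexicographically smaller subset of this size does

Answer: 3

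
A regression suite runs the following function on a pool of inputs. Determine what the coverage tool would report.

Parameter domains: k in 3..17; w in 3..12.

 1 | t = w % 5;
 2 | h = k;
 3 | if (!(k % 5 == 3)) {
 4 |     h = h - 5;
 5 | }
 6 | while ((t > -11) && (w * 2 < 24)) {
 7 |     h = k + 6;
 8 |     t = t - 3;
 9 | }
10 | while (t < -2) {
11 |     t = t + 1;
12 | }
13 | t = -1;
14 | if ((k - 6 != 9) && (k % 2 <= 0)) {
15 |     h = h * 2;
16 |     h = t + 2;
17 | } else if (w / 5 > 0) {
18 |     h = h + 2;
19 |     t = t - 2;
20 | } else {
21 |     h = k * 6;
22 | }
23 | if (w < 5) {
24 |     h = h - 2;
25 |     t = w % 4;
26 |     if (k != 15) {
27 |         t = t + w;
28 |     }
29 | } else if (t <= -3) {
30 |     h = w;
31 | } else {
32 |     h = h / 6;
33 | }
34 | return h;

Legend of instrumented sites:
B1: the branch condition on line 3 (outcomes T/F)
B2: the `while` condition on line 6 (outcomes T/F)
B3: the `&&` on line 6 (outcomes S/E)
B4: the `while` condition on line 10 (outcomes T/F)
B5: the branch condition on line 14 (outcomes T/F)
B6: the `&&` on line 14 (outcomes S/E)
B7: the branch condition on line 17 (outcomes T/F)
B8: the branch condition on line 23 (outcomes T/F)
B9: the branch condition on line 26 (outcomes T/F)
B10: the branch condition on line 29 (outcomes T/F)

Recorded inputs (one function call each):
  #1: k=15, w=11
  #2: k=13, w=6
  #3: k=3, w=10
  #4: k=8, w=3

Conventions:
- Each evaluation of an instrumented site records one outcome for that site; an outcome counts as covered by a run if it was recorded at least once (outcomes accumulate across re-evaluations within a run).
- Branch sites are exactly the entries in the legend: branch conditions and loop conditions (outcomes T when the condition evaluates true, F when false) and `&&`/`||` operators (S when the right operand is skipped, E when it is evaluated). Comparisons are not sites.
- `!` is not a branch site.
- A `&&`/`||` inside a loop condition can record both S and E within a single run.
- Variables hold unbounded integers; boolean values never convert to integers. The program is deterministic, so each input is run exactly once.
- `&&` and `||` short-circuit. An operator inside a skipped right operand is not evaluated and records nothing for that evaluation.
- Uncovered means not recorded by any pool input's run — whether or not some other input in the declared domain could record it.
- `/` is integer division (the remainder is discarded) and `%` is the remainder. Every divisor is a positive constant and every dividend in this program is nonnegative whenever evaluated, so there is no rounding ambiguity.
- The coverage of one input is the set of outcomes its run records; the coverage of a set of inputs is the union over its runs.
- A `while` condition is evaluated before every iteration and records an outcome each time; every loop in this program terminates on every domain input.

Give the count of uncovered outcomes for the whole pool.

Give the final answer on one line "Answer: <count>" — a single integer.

#1 (k=15, w=11) -> covered: B1=T, B2=T, B2=F, B3=S, B3=E, B4=T, B4=F, B5=F, B6=S, B7=T, B8=F, B10=T
#2 (k=13, w=6) -> covered: B1=F, B2=T, B2=F, B3=S, B3=E, B4=T, B4=F, B5=F, B6=E, B7=T, B8=F, B10=T
#3 (k=3, w=10) -> covered: B1=F, B2=T, B2=F, B3=S, B3=E, B4=T, B4=F, B5=F, B6=E, B7=T, B8=F, B10=T
#4 (k=8, w=3) -> covered: B1=F, B2=T, B2=F, B3=S, B3=E, B4=T, B4=F, B5=T, B6=E, B8=T, B9=T
union over the pool: B1=T, B1=F, B2=T, B2=F, B3=S, B3=E, B4=T, B4=F, B5=T, B5=F, B6=S, B6=E, B7=T, B8=T, B8=F, B9=T, B10=T
uncovered (3 of 20): B7=F, B9=F, B10=F

Answer: 3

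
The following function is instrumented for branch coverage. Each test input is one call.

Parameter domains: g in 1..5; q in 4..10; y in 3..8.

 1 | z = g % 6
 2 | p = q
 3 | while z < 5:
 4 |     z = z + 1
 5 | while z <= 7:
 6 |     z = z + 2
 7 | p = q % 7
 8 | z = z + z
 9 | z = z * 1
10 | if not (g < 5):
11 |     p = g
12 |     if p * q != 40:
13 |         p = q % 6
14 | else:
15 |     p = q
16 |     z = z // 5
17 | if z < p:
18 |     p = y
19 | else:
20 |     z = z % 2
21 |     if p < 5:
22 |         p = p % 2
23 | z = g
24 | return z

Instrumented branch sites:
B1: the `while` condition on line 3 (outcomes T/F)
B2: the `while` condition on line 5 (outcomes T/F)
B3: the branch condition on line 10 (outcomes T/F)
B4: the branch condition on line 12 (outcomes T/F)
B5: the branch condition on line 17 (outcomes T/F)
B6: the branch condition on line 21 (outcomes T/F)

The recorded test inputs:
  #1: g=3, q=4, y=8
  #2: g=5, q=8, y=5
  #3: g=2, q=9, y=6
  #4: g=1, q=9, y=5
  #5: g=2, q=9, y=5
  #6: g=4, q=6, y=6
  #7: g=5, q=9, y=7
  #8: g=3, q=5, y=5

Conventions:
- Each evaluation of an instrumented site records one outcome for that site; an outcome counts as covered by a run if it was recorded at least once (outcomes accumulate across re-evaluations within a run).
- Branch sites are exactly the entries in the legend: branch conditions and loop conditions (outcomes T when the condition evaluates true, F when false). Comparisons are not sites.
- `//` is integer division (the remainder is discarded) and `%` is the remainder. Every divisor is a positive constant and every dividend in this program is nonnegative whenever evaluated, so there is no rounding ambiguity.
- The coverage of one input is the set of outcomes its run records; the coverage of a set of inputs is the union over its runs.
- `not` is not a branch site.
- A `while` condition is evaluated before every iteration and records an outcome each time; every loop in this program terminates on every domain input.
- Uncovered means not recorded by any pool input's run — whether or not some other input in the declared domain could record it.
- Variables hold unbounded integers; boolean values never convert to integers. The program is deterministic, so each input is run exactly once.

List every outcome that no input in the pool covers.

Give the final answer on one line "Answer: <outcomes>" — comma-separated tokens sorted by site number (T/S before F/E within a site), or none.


input #1, g=3, q=4, y=8: outcomes B1=T, B1=F, B2=T, B2=F, B3=F, B5=T
input #2, g=5, q=8, y=5: outcomes B1=F, B2=T, B2=F, B3=T, B4=F, B5=F, B6=F
input #3, g=2, q=9, y=6: outcomes B1=T, B1=F, B2=T, B2=F, B3=F, B5=T
input #4, g=1, q=9, y=5: outcomes B1=T, B1=F, B2=T, B2=F, B3=F, B5=T
input #5, g=2, q=9, y=5: outcomes B1=T, B1=F, B2=T, B2=F, B3=F, B5=T
input #6, g=4, q=6, y=6: outcomes B1=T, B1=F, B2=T, B2=F, B3=F, B5=T
input #7, g=5, q=9, y=7: outcomes B1=F, B2=T, B2=F, B3=T, B4=T, B5=F, B6=T
input #8, g=3, q=5, y=5: outcomes B1=T, B1=F, B2=T, B2=F, B3=F, B5=T
union over the pool: B1=T, B1=F, B2=T, B2=F, B3=T, B3=F, B4=T, B4=F, B5=T, B5=F, B6=T, B6=F
uncovered (0 of 12): none
Answer: none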